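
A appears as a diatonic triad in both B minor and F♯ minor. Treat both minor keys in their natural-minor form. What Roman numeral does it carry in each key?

The scale of B minor (natural minor) is B C♯ D E F♯ G A; A is degree 7, and the triad built there (A-C♯-E) is major, so it is VII.
The scale of F♯ minor (natural minor) is F♯ G♯ A B C♯ D E; A is degree 3, and the triad built there (A-C♯-E) is major, so it is III.

VII in B minor; III in F♯ minor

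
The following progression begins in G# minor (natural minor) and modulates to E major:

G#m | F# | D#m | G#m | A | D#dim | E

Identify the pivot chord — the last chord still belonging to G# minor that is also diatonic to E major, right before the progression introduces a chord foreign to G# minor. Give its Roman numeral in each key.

Chords diatonic to G# minor: G#m, A#dim, B, C#m, D#m, E, F#.
Reading the progression, the first chord not in that set is A, so the modulation leaves G# minor there.
The chord immediately before A is G#m, which is diatonic to both keys: i in G# minor and iii in E major.

G#m — i in G# minor, iii in E major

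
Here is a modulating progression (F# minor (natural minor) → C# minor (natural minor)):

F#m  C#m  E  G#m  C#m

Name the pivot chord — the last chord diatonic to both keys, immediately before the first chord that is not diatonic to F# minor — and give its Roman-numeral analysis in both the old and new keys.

E — VII in F# minor, III in C# minor

Chords diatonic to F# minor: F#m, G#dim, A, Bm, C#m, D, E.
Reading the progression, the first chord not in that set is G#m, so the modulation leaves F# minor there.
The chord immediately before G#m is E, which is diatonic to both keys: VII in F# minor and III in C# minor.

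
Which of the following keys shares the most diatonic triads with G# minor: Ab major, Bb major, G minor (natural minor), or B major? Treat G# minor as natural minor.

B major

Triads of G# minor (natural minor): G# minor (i), A# diminished (ii°), B major (III), C# minor (iv), D# minor (v), E major (VI), F# major (VII).
Ab major shares 0: none.
Bb major shares 0: none.
G minor (natural minor) shares 0: none.
B major shares 7: G#m, A#dim, B, C#m, D#m, E, F#.
The most common triads (7) are shared with B major.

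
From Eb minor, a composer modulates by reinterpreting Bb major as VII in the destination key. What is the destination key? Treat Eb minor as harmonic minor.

C minor

The numeral VII denotes a major triad on scale degree 7. With Bb on degree 7, the tonic of the new key is C.
Degree 7 carries a major triad in natural-minor keys, so the destination is C minor.
Check: the diatonic triads of C minor (natural minor) are Cm (i), Ddim (ii°), Eb (III), Fm (iv), Gm (v), Ab (VI), Bb (VII) — Bb major is indeed VII.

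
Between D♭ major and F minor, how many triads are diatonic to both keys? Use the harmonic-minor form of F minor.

3

Diatonic triads of D♭ major: D♭ (I), E♭m (ii), Fm (iii), G♭ (IV), A♭ (V), B♭m (vi), Cdim (vii°).
Diatonic triads of F minor (harmonic minor): Fm (i), Gdim (ii°), A♭aug (III+), B♭m (iv), C (V), D♭ (VI), Edim (vii°).
Matching root and quality in both lists: D♭, Fm, B♭m.
That gives 3 common triads.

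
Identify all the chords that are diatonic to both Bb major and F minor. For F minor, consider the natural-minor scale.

Cm, Eb

Triads in Bb major: Bb (I), Cm (ii), Dm (iii), Eb (IV), F (V), Gm (vi), Adim (vii°).
Triads in F minor (natural minor): Fm (i), Gdim (ii°), Ab (III), Bbm (iv), Cm (v), Db (VI), Eb (VII).
Shared triads with their functions: Cm (ii in Bb major, v in F minor); Eb (IV in Bb major, VII in F minor).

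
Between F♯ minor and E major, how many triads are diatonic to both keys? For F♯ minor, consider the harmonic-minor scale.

Diatonic triads of F♯ minor (harmonic minor): F♯m (i), G♯dim (ii°), Aaug (III+), Bm (iv), C♯ (V), D (VI), E♯dim (vii°).
Diatonic triads of E major: E (I), F♯m (ii), G♯m (iii), A (IV), B (V), C♯m (vi), D♯dim (vii°).
Matching root and quality in both lists: F♯m.
That gives 1 common triad.

1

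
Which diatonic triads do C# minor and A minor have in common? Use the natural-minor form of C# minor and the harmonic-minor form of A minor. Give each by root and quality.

E

Triads in C# minor (natural minor): C#m (i), D#dim (ii°), E (III), F#m (iv), G#m (v), A (VI), B (VII).
Triads in A minor (harmonic minor): Am (i), Bdim (ii°), Caug (III+), Dm (iv), E (V), F (VI), G#dim (vii°).
Shared triads with their functions: E (III in C# minor, V in A minor).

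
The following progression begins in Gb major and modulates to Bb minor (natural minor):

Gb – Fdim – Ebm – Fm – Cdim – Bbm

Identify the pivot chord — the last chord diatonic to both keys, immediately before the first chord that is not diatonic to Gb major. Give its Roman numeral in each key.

Ebm — vi in Gb major, iv in Bb minor

Chords diatonic to Gb major: Gb, Abm, Bbm, Cb, Db, Ebm, Fdim.
Reading the progression, the first chord not in that set is Fm, so the modulation leaves Gb major there.
The chord immediately before Fm is Ebm, which is diatonic to both keys: vi in Gb major and iv in Bb minor.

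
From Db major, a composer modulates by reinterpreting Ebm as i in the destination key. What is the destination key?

The numeral i denotes a minor triad on scale degree 1. With Eb on degree 1, the tonic of the new key is Eb.
Degree 1 carries a minor triad in minor keys, so the destination is Eb minor.
Check: the diatonic triads of Eb minor (natural minor) are Ebm (i), Fdim (ii°), Gb (III), Abm (iv), Bbm (v), Cb (VI), Db (VII) — Ebm is indeed i.

Eb minor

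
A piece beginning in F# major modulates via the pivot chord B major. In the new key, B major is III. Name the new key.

G# minor

The numeral III denotes a major triad on scale degree 3. With B on degree 3, the tonic of the new key is G#.
Degree 3 carries a major triad in natural-minor keys, so the destination is G# minor.
Check: the diatonic triads of G# minor (natural minor) are G#m (i), A#dim (ii°), B (III), C#m (iv), D#m (v), E (VI), F# (VII) — B major is indeed III.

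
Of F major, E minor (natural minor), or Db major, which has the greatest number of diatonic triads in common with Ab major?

Triads of Ab major: Ab major (I), Bb minor (ii), C minor (iii), Db major (IV), Eb major (V), F minor (vi), G diminished (vii°).
F major shares 0: none.
E minor (natural minor) shares 0: none.
Db major shares 4: Ab, Bbm, Db, Fm.
The most common triads (4) are shared with Db major.

Db major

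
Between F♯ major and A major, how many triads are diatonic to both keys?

Diatonic triads of F♯ major: F♯ major (I), G♯ minor (ii), A♯ minor (iii), B major (IV), C♯ major (V), D♯ minor (vi), E♯ diminished (vii°).
Diatonic triads of A major: A major (I), B minor (ii), C♯ minor (iii), D major (IV), E major (V), F♯ minor (vi), G♯ diminished (vii°).
No triad has the same root and quality in both keys.

0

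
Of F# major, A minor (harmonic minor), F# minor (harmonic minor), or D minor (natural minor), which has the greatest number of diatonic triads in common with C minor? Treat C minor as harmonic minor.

Triads of C minor (harmonic minor): Cm (i), Ddim (ii°), Ebaug (III+), Fm (iv), G (V), Ab (VI), Bdim (vii°).
F# major shares 0: none.
A minor (harmonic minor) shares 1: Bdim.
F# minor (harmonic minor) shares 0: none.
D minor (natural minor) shares 0: none.
The most common triads (1) are shared with A minor.

A minor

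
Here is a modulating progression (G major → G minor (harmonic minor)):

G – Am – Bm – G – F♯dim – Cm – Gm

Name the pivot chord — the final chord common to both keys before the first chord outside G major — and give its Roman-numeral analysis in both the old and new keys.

F♯dim — vii° in G major, vii° in G minor

Chords diatonic to G major: G, Am, Bm, C, D, Em, F♯dim.
Reading the progression, the first chord not in that set is Cm, so the modulation leaves G major there.
The chord immediately before Cm is F♯dim, which is diatonic to both keys: vii° in G major and vii° in G minor.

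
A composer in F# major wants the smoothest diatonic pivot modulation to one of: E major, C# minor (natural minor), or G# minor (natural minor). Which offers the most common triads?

G# minor

Triads of F# major: F# (I), G#m (ii), A#m (iii), B (IV), C# (V), D#m (vi), E#dim (vii°).
E major shares 2: G#m, B.
C# minor (natural minor) shares 2: G#m, B.
G# minor (natural minor) shares 4: F#, G#m, B, D#m.
The most common triads (4) are shared with G# minor.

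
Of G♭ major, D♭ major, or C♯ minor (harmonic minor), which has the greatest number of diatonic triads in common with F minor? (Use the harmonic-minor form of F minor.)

Triads of F minor (harmonic minor): Fm (i), Gdim (ii°), A♭aug (III+), B♭m (iv), C (V), D♭ (VI), Edim (vii°).
G♭ major shares 2: B♭m, D♭.
D♭ major shares 3: Fm, B♭m, D♭.
C♯ minor (harmonic minor) shares 0: none.
The most common triads (3) are shared with D♭ major.

D♭ major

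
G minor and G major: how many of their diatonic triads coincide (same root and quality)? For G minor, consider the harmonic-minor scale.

2

Diatonic triads of G minor (harmonic minor): Gm (i), Adim (ii°), Bbaug (III+), Cm (iv), D (V), Eb (VI), F#dim (vii°).
Diatonic triads of G major: G (I), Am (ii), Bm (iii), C (IV), D (V), Em (vi), F#dim (vii°).
Matching root and quality in both lists: D, F#dim.
That gives 2 common triads.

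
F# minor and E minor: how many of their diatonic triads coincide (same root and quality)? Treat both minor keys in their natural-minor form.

Diatonic triads of F# minor (natural minor): F#m (i), G#dim (ii°), A (III), Bm (iv), C#m (v), D (VI), E (VII).
Diatonic triads of E minor (natural minor): Em (i), F#dim (ii°), G (III), Am (iv), Bm (v), C (VI), D (VII).
Matching root and quality in both lists: Bm, D.
That gives 2 common triads.

2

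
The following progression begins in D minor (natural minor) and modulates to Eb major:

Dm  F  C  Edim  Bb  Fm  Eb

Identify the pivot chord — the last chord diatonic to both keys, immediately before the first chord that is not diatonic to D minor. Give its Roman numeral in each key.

Chords diatonic to D minor: Dm, Edim, F, Gm, Am, Bb, C.
Reading the progression, the first chord not in that set is Fm, so the modulation leaves D minor there.
The chord immediately before Fm is Bb, which is diatonic to both keys: VI in D minor and V in Eb major.

Bb — VI in D minor, V in Eb major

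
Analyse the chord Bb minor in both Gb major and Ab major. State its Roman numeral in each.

The scale of Gb major is Gb Ab Bb Cb Db Eb F; Bb is degree 3, and the triad built there (Bb-Db-F) is minor, so it is iii.
The scale of Ab major is Ab Bb C Db Eb F G; Bb is degree 2, and the triad built there (Bb-Db-F) is minor, so it is ii.

iii in Gb major; ii in Ab major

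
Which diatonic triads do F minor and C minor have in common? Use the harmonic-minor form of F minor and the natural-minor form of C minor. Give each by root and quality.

Fm

Triads in F minor (harmonic minor): Fm (i), Gdim (ii°), Abaug (III+), Bbm (iv), C (V), Db (VI), Edim (vii°).
Triads in C minor (natural minor): Cm (i), Ddim (ii°), Eb (III), Fm (iv), Gm (v), Ab (VI), Bb (VII).
Shared triads with their functions: Fm (i in F minor, iv in C minor).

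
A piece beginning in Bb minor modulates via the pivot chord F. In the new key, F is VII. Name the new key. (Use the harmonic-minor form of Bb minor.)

G minor

The numeral VII denotes a major triad on scale degree 7. With F on degree 7, the tonic of the new key is G.
Degree 7 carries a major triad in natural-minor keys, so the destination is G minor.
Check: the diatonic triads of G minor (natural minor) are Gm (i), Adim (ii°), Bb (III), Cm (iv), Dm (v), Eb (VI), F (VII) — F is indeed VII.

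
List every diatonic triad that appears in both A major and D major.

Triads in A major: A (I), Bm (ii), C♯m (iii), D (IV), E (V), F♯m (vi), G♯dim (vii°).
Triads in D major: D (I), Em (ii), F♯m (iii), G (IV), A (V), Bm (vi), C♯dim (vii°).
Shared triads with their functions: A (I in A major, V in D major); Bm (ii in A major, vi in D major); D (IV in A major, I in D major); F♯m (vi in A major, iii in D major).

A, Bm, D, F♯m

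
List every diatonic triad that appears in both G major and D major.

Triads in G major: G (I), Am (ii), Bm (iii), C (IV), D (V), Em (vi), F♯dim (vii°).
Triads in D major: D (I), Em (ii), F♯m (iii), G (IV), A (V), Bm (vi), C♯dim (vii°).
Shared triads with their functions: G (I in G major, IV in D major); Bm (iii in G major, vi in D major); D (V in G major, I in D major); Em (vi in G major, ii in D major).

G, Bm, D, Em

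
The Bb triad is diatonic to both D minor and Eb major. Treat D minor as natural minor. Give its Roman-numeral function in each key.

The scale of D minor (natural minor) is D E F G A Bb C; Bb is degree 6, and the triad built there (Bb-D-F) is major, so it is VI.
The scale of Eb major is Eb F G Ab Bb C D; Bb is degree 5, and the triad built there (Bb-D-F) is major, so it is V.

VI in D minor; V in Eb major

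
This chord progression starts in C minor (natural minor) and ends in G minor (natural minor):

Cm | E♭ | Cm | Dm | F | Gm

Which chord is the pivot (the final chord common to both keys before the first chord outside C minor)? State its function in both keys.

Chords diatonic to C minor: Cm, Ddim, E♭, Fm, Gm, A♭, B♭.
Reading the progression, the first chord not in that set is Dm, so the modulation leaves C minor there.
The chord immediately before Dm is Cm, which is diatonic to both keys: i in C minor and iv in G minor.

Cm — i in C minor, iv in G minor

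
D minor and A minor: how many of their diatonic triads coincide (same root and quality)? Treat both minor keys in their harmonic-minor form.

Diatonic triads of D minor (harmonic minor): Dm (i), Edim (ii°), Faug (III+), Gm (iv), A (V), Bb (VI), C#dim (vii°).
Diatonic triads of A minor (harmonic minor): Am (i), Bdim (ii°), Caug (III+), Dm (iv), E (V), F (VI), G#dim (vii°).
Matching root and quality in both lists: Dm.
That gives 1 common triad.

1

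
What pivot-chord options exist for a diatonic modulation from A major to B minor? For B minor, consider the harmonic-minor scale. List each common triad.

Bm

Triads in A major: A (I), Bm (ii), C#m (iii), D (IV), E (V), F#m (vi), G#dim (vii°).
Triads in B minor (harmonic minor): Bm (i), C#dim (ii°), Daug (III+), Em (iv), F# (V), G (VI), A#dim (vii°).
Shared triads with their functions: Bm (ii in A major, i in B minor).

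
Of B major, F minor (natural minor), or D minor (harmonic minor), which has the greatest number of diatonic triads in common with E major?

B major

Triads of E major: E major (I), F# minor (ii), G# minor (iii), A major (IV), B major (V), C# minor (vi), D# diminished (vii°).
B major shares 4: E, G#m, B, C#m.
F minor (natural minor) shares 0: none.
D minor (harmonic minor) shares 1: A.
The most common triads (4) are shared with B major.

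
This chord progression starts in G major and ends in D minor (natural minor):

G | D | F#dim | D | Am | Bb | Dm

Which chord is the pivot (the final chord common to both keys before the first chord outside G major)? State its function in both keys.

Am — ii in G major, v in D minor

Chords diatonic to G major: G, Am, Bm, C, D, Em, F#dim.
Reading the progression, the first chord not in that set is Bb, so the modulation leaves G major there.
The chord immediately before Bb is Am, which is diatonic to both keys: ii in G major and v in D minor.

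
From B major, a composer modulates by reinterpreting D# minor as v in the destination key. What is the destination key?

The numeral v denotes a minor triad on scale degree 5. With D# on degree 5, the tonic of the new key is G#.
Degree 5 carries a minor triad in natural-minor keys, so the destination is G# minor.
Check: the diatonic triads of G# minor (natural minor) are G#m (i), A#dim (ii°), B (III), C#m (iv), D#m (v), E (VI), F# (VII) — D# minor is indeed v.

G# minor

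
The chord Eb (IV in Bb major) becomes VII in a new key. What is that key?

F minor

The numeral VII denotes a major triad on scale degree 7. With Eb on degree 7, the tonic of the new key is F.
Degree 7 carries a major triad in natural-minor keys, so the destination is F minor.
Check: the diatonic triads of F minor (natural minor) are Fm (i), Gdim (ii°), Ab (III), Bbm (iv), Cm (v), Db (VI), Eb (VII) — Eb is indeed VII.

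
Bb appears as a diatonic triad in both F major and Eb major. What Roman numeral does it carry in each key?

IV in F major; V in Eb major

The scale of F major is F G A Bb C D E; Bb is degree 4, and the triad built there (Bb-D-F) is major, so it is IV.
The scale of Eb major is Eb F G Ab Bb C D; Bb is degree 5, and the triad built there (Bb-D-F) is major, so it is V.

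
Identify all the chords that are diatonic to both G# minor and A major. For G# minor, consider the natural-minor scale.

C#m, E

Triads in G# minor (natural minor): G#m (i), A#dim (ii°), B (III), C#m (iv), D#m (v), E (VI), F# (VII).
Triads in A major: A (I), Bm (ii), C#m (iii), D (IV), E (V), F#m (vi), G#dim (vii°).
Shared triads with their functions: C#m (iv in G# minor, iii in A major); E (VI in G# minor, V in A major).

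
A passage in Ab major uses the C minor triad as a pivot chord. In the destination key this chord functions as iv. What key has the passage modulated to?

The numeral iv denotes a minor triad on scale degree 4. With C on degree 4, the tonic of the new key is G.
Degree 4 carries a minor triad in minor keys, so the destination is G minor.
Check: the diatonic triads of G minor (natural minor) are Gm (i), Adim (ii°), Bb (III), Cm (iv), Dm (v), Eb (VI), F (VII) — C minor is indeed iv.

G minor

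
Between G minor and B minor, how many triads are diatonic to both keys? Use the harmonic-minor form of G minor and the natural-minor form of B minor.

Diatonic triads of G minor (harmonic minor): Gm (i), Adim (ii°), B♭aug (III+), Cm (iv), D (V), E♭ (VI), F♯dim (vii°).
Diatonic triads of B minor (natural minor): Bm (i), C♯dim (ii°), D (III), Em (iv), F♯m (v), G (VI), A (VII).
Matching root and quality in both lists: D.
That gives 1 common triad.

1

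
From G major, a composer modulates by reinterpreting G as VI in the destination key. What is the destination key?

The numeral VI denotes a major triad on scale degree 6. With G on degree 6, the tonic of the new key is B.
Degree 6 carries a major triad in minor keys, so the destination is B minor.
Check: the diatonic triads of B minor (natural minor) are Bm (i), C#dim (ii°), D (III), Em (iv), F#m (v), G (VI), A (VII) — G is indeed VI.

B minor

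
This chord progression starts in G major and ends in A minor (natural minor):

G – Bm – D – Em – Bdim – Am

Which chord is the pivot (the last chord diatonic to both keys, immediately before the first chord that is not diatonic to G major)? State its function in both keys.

Chords diatonic to G major: G, Am, Bm, C, D, Em, F#dim.
Reading the progression, the first chord not in that set is Bdim, so the modulation leaves G major there.
The chord immediately before Bdim is Em, which is diatonic to both keys: vi in G major and v in A minor.

Em — vi in G major, v in A minor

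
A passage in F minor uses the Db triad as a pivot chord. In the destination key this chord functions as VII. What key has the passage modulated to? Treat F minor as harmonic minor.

Eb minor

The numeral VII denotes a major triad on scale degree 7. With Db on degree 7, the tonic of the new key is Eb.
Degree 7 carries a major triad in natural-minor keys, so the destination is Eb minor.
Check: the diatonic triads of Eb minor (natural minor) are Ebm (i), Fdim (ii°), Gb (III), Abm (iv), Bbm (v), Cb (VI), Db (VII) — Db is indeed VII.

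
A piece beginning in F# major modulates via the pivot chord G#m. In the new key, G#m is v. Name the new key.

C# minor

The numeral v denotes a minor triad on scale degree 5. With G# on degree 5, the tonic of the new key is C#.
Degree 5 carries a minor triad in natural-minor keys, so the destination is C# minor.
Check: the diatonic triads of C# minor (natural minor) are C#m (i), D#dim (ii°), E (III), F#m (iv), G#m (v), A (VI), B (VII) — G#m is indeed v.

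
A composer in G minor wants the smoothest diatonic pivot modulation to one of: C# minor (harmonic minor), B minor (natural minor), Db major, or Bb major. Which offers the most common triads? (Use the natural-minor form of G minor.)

Triads of G minor (natural minor): Gm (i), Adim (ii°), Bb (III), Cm (iv), Dm (v), Eb (VI), F (VII).
C# minor (harmonic minor) shares 0: none.
B minor (natural minor) shares 0: none.
Db major shares 0: none.
Bb major shares 7: Gm, Adim, Bb, Cm, Dm, Eb, F.
The most common triads (7) are shared with Bb major.

Bb major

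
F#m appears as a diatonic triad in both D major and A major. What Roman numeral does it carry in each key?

The scale of D major is D E F# G A B C#; F# is degree 3, and the triad built there (F#-A-C#) is minor, so it is iii.
The scale of A major is A B C# D E F# G#; F# is degree 6, and the triad built there (F#-A-C#) is minor, so it is vi.

iii in D major; vi in A major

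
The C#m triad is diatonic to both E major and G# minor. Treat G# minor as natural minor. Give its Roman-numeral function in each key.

The scale of E major is E F# G# A B C# D#; C# is degree 6, and the triad built there (C#-E-G#) is minor, so it is vi.
The scale of G# minor (natural minor) is G# A# B C# D# E F#; C# is degree 4, and the triad built there (C#-E-G#) is minor, so it is iv.

vi in E major; iv in G# minor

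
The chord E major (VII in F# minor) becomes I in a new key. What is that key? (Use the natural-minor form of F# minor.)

E major

The numeral I denotes a major triad on scale degree 1. With E on degree 1, the tonic of the new key is E.
Degree 1 carries a major triad in major keys, so the destination is E major.
Check: the diatonic triads of E major are E (I), F#m (ii), G#m (iii), A (IV), B (V), C#m (vi), D#dim (vii°) — E major is indeed I.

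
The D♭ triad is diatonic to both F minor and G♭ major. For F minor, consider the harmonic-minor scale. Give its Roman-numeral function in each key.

The scale of F minor (harmonic minor) is F G A♭ B♭ C D♭ E; D♭ is degree 6, and the triad built there (D♭-F-A♭) is major, so it is VI.
The scale of G♭ major is G♭ A♭ B♭ C♭ D♭ E♭ F; D♭ is degree 5, and the triad built there (D♭-F-A♭) is major, so it is V.

VI in F minor; V in G♭ major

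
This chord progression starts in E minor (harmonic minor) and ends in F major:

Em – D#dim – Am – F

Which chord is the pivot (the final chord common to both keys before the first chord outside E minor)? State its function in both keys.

Am — iv in E minor, iii in F major

Chords diatonic to E minor: Em, F#dim, Gaug, Am, B, C, D#dim.
Reading the progression, the first chord not in that set is F, so the modulation leaves E minor there.
The chord immediately before F is Am, which is diatonic to both keys: iv in E minor and iii in F major.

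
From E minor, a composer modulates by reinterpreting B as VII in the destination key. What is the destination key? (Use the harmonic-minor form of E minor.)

C# minor

The numeral VII denotes a major triad on scale degree 7. With B on degree 7, the tonic of the new key is C#.
Degree 7 carries a major triad in natural-minor keys, so the destination is C# minor.
Check: the diatonic triads of C# minor (natural minor) are C#m (i), D#dim (ii°), E (III), F#m (iv), G#m (v), A (VI), B (VII) — B is indeed VII.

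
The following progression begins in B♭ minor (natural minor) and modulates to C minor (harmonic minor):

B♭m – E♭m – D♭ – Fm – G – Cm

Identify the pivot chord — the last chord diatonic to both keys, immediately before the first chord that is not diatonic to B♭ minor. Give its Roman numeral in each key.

Fm — v in B♭ minor, iv in C minor

Chords diatonic to B♭ minor: B♭m, Cdim, D♭, E♭m, Fm, G♭, A♭.
Reading the progression, the first chord not in that set is G, so the modulation leaves B♭ minor there.
The chord immediately before G is Fm, which is diatonic to both keys: v in B♭ minor and iv in C minor.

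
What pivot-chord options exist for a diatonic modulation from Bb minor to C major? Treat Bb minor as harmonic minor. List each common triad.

F

Triads in Bb minor (harmonic minor): Bb minor (i), C diminished (ii°), Db augmented (III+), Eb minor (iv), F major (V), Gb major (VI), A diminished (vii°).
Triads in C major: C major (I), D minor (ii), E minor (iii), F major (IV), G major (V), A minor (vi), B diminished (vii°).
Shared triads with their functions: F major (V in Bb minor, IV in C major).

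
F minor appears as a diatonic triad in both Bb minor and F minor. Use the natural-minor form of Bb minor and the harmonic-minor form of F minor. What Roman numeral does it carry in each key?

The scale of Bb minor (natural minor) is Bb C Db Eb F Gb Ab; F is degree 5, and the triad built there (F-Ab-C) is minor, so it is v.
The scale of F minor (harmonic minor) is F G Ab Bb C Db E; F is degree 1, and the triad built there (F-Ab-C) is minor, so it is i.

v in Bb minor; i in F minor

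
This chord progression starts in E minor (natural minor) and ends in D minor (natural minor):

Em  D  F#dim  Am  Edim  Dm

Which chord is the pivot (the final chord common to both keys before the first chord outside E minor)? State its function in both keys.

Am — iv in E minor, v in D minor

Chords diatonic to E minor: Em, F#dim, G, Am, Bm, C, D.
Reading the progression, the first chord not in that set is Edim, so the modulation leaves E minor there.
The chord immediately before Edim is Am, which is diatonic to both keys: iv in E minor and v in D minor.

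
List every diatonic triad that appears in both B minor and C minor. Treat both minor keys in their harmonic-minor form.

G

Triads in B minor (harmonic minor): B minor (i), C# diminished (ii°), D augmented (III+), E minor (iv), F# major (V), G major (VI), A# diminished (vii°).
Triads in C minor (harmonic minor): C minor (i), D diminished (ii°), Eb augmented (III+), F minor (iv), G major (V), Ab major (VI), B diminished (vii°).
Shared triads with their functions: G major (VI in B minor, V in C minor).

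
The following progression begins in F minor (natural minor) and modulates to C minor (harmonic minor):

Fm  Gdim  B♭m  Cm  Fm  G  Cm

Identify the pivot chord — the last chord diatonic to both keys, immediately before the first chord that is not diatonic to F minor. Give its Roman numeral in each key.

Chords diatonic to F minor: Fm, Gdim, A♭, B♭m, Cm, D♭, E♭.
Reading the progression, the first chord not in that set is G, so the modulation leaves F minor there.
The chord immediately before G is Fm, which is diatonic to both keys: i in F minor and iv in C minor.

Fm — i in F minor, iv in C minor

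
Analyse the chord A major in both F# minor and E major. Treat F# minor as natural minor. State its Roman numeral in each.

The scale of F# minor (natural minor) is F# G# A B C# D E; A is degree 3, and the triad built there (A-C#-E) is major, so it is III.
The scale of E major is E F# G# A B C# D#; A is degree 4, and the triad built there (A-C#-E) is major, so it is IV.

III in F# minor; IV in E major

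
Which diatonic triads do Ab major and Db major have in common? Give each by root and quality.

Ab, Bbm, Db, Fm

Triads in Ab major: Ab (I), Bbm (ii), Cm (iii), Db (IV), Eb (V), Fm (vi), Gdim (vii°).
Triads in Db major: Db (I), Ebm (ii), Fm (iii), Gb (IV), Ab (V), Bbm (vi), Cdim (vii°).
Shared triads with their functions: Ab (I in Ab major, V in Db major); Bbm (ii in Ab major, vi in Db major); Db (IV in Ab major, I in Db major); Fm (vi in Ab major, iii in Db major).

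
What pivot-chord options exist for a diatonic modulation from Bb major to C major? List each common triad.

Triads in Bb major: Bb (I), Cm (ii), Dm (iii), Eb (IV), F (V), Gm (vi), Adim (vii°).
Triads in C major: C (I), Dm (ii), Em (iii), F (IV), G (V), Am (vi), Bdim (vii°).
Shared triads with their functions: Dm (iii in Bb major, ii in C major); F (V in Bb major, IV in C major).

Dm, F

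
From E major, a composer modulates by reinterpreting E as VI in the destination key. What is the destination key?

G# minor

The numeral VI denotes a major triad on scale degree 6. With E on degree 6, the tonic of the new key is G#.
Degree 6 carries a major triad in minor keys, so the destination is G# minor.
Check: the diatonic triads of G# minor (natural minor) are G#m (i), A#dim (ii°), B (III), C#m (iv), D#m (v), E (VI), F# (VII) — E is indeed VI.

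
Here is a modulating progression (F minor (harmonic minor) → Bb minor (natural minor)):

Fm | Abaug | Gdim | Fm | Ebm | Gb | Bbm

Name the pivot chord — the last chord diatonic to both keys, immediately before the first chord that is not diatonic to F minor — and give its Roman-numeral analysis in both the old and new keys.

Chords diatonic to F minor: Fm, Gdim, Abaug, Bbm, C, Db, Edim.
Reading the progression, the first chord not in that set is Ebm, so the modulation leaves F minor there.
The chord immediately before Ebm is Fm, which is diatonic to both keys: i in F minor and v in Bb minor.

Fm — i in F minor, v in Bb minor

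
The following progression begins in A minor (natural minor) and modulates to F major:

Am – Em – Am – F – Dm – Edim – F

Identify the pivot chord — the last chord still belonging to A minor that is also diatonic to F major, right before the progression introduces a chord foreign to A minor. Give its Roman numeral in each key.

Dm — iv in A minor, vi in F major

Chords diatonic to A minor: Am, Bdim, C, Dm, Em, F, G.
Reading the progression, the first chord not in that set is Edim, so the modulation leaves A minor there.
The chord immediately before Edim is Dm, which is diatonic to both keys: iv in A minor and vi in F major.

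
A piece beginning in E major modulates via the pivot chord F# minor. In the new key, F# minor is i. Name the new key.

F# minor

The numeral i denotes a minor triad on scale degree 1. With F# on degree 1, the tonic of the new key is F#.
Degree 1 carries a minor triad in minor keys, so the destination is F# minor.
Check: the diatonic triads of F# minor (natural minor) are F#m (i), G#dim (ii°), A (III), Bm (iv), C#m (v), D (VI), E (VII) — F# minor is indeed i.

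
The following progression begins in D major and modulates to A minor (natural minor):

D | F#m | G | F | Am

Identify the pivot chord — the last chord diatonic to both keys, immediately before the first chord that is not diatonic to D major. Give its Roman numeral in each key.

Chords diatonic to D major: D, Em, F#m, G, A, Bm, C#dim.
Reading the progression, the first chord not in that set is F, so the modulation leaves D major there.
The chord immediately before F is G, which is diatonic to both keys: IV in D major and VII in A minor.

G — IV in D major, VII in A minor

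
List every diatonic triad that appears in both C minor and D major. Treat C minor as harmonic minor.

G

Triads in C minor (harmonic minor): Cm (i), Ddim (ii°), Ebaug (III+), Fm (iv), G (V), Ab (VI), Bdim (vii°).
Triads in D major: D (I), Em (ii), F#m (iii), G (IV), A (V), Bm (vi), C#dim (vii°).
Shared triads with their functions: G (V in C minor, IV in D major).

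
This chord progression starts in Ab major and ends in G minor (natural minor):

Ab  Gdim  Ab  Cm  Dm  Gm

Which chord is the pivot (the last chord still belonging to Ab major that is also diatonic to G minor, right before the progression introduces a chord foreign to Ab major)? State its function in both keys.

Cm — iii in Ab major, iv in G minor

Chords diatonic to Ab major: Ab, Bbm, Cm, Db, Eb, Fm, Gdim.
Reading the progression, the first chord not in that set is Dm, so the modulation leaves Ab major there.
The chord immediately before Dm is Cm, which is diatonic to both keys: iii in Ab major and iv in G minor.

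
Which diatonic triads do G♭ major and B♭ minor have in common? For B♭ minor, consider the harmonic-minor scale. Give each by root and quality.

Triads in G♭ major: G♭ (I), A♭m (ii), B♭m (iii), C♭ (IV), D♭ (V), E♭m (vi), Fdim (vii°).
Triads in B♭ minor (harmonic minor): B♭m (i), Cdim (ii°), D♭aug (III+), E♭m (iv), F (V), G♭ (VI), Adim (vii°).
Shared triads with their functions: G♭ (I in G♭ major, VI in B♭ minor); B♭m (iii in G♭ major, i in B♭ minor); E♭m (vi in G♭ major, iv in B♭ minor).

G♭, B♭m, E♭m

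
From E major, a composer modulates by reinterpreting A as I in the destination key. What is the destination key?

A major

The numeral I denotes a major triad on scale degree 1. With A on degree 1, the tonic of the new key is A.
Degree 1 carries a major triad in major keys, so the destination is A major.
Check: the diatonic triads of A major are A (I), Bm (ii), C#m (iii), D (IV), E (V), F#m (vi), G#dim (vii°) — A is indeed I.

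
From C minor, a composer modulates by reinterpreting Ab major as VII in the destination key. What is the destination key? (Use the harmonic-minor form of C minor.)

The numeral VII denotes a major triad on scale degree 7. With Ab on degree 7, the tonic of the new key is Bb.
Degree 7 carries a major triad in natural-minor keys, so the destination is Bb minor.
Check: the diatonic triads of Bb minor (natural minor) are Bbm (i), Cdim (ii°), Db (III), Ebm (iv), Fm (v), Gb (VI), Ab (VII) — Ab major is indeed VII.

Bb minor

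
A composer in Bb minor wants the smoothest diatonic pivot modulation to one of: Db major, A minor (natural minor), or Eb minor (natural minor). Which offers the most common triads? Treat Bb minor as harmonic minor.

Triads of Bb minor (harmonic minor): Bbm (i), Cdim (ii°), Dbaug (III+), Ebm (iv), F (V), Gb (VI), Adim (vii°).
Db major shares 4: Bbm, Cdim, Ebm, Gb.
A minor (natural minor) shares 1: F.
Eb minor (natural minor) shares 3: Bbm, Ebm, Gb.
The most common triads (4) are shared with Db major.

Db major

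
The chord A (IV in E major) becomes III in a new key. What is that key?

F# minor

The numeral III denotes a major triad on scale degree 3. With A on degree 3, the tonic of the new key is F#.
Degree 3 carries a major triad in natural-minor keys, so the destination is F# minor.
Check: the diatonic triads of F# minor (natural minor) are F#m (i), G#dim (ii°), A (III), Bm (iv), C#m (v), D (VI), E (VII) — A is indeed III.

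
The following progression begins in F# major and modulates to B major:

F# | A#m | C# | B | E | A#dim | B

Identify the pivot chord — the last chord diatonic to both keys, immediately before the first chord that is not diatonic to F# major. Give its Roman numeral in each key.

B — IV in F# major, I in B major

Chords diatonic to F# major: F#, G#m, A#m, B, C#, D#m, E#dim.
Reading the progression, the first chord not in that set is E, so the modulation leaves F# major there.
The chord immediately before E is B, which is diatonic to both keys: IV in F# major and I in B major.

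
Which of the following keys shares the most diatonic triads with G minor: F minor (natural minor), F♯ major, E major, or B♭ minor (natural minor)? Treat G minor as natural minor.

Triads of G minor (natural minor): Gm (i), Adim (ii°), B♭ (III), Cm (iv), Dm (v), E♭ (VI), F (VII).
F minor (natural minor) shares 2: Cm, E♭.
F♯ major shares 0: none.
E major shares 0: none.
B♭ minor (natural minor) shares 0: none.
The most common triads (2) are shared with F minor.

F minor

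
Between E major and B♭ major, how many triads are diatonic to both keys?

0

Diatonic triads of E major: E (I), F♯m (ii), G♯m (iii), A (IV), B (V), C♯m (vi), D♯dim (vii°).
Diatonic triads of B♭ major: B♭ (I), Cm (ii), Dm (iii), E♭ (IV), F (V), Gm (vi), Adim (vii°).
No triad has the same root and quality in both keys.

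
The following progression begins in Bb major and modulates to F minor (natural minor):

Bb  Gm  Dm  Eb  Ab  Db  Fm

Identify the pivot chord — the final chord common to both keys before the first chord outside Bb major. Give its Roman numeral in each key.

Chords diatonic to Bb major: Bb, Cm, Dm, Eb, F, Gm, Adim.
Reading the progression, the first chord not in that set is Ab, so the modulation leaves Bb major there.
The chord immediately before Ab is Eb, which is diatonic to both keys: IV in Bb major and VII in F minor.

Eb — IV in Bb major, VII in F minor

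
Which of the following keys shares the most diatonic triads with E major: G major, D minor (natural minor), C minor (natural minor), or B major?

B major

Triads of E major: E major (I), F# minor (ii), G# minor (iii), A major (IV), B major (V), C# minor (vi), D# diminished (vii°).
G major shares 0: none.
D minor (natural minor) shares 0: none.
C minor (natural minor) shares 0: none.
B major shares 4: E, G#m, B, C#m.
The most common triads (4) are shared with B major.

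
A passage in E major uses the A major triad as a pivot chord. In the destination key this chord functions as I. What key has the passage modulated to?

The numeral I denotes a major triad on scale degree 1. With A on degree 1, the tonic of the new key is A.
Degree 1 carries a major triad in major keys, so the destination is A major.
Check: the diatonic triads of A major are A (I), Bm (ii), C#m (iii), D (IV), E (V), F#m (vi), G#dim (vii°) — A major is indeed I.

A major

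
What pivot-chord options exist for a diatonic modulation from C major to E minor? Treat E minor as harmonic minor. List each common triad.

Triads in C major: C (I), Dm (ii), Em (iii), F (IV), G (V), Am (vi), Bdim (vii°).
Triads in E minor (harmonic minor): Em (i), F♯dim (ii°), Gaug (III+), Am (iv), B (V), C (VI), D♯dim (vii°).
Shared triads with their functions: C (I in C major, VI in E minor); Em (iii in C major, i in E minor); Am (vi in C major, iv in E minor).

C, Em, Am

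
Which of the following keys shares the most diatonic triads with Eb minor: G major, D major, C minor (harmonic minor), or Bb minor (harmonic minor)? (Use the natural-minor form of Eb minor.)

Bb minor

Triads of Eb minor (natural minor): Ebm (i), Fdim (ii°), Gb (III), Abm (iv), Bbm (v), Cb (VI), Db (VII).
G major shares 0: none.
D major shares 0: none.
C minor (harmonic minor) shares 0: none.
Bb minor (harmonic minor) shares 3: Ebm, Gb, Bbm.
The most common triads (3) are shared with Bb minor.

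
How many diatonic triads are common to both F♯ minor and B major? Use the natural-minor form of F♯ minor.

Diatonic triads of F♯ minor (natural minor): F♯m (i), G♯dim (ii°), A (III), Bm (iv), C♯m (v), D (VI), E (VII).
Diatonic triads of B major: B (I), C♯m (ii), D♯m (iii), E (IV), F♯ (V), G♯m (vi), A♯dim (vii°).
Matching root and quality in both lists: C♯m, E.
That gives 2 common triads.

2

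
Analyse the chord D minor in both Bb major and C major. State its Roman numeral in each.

The scale of Bb major is Bb C D Eb F G A; D is degree 3, and the triad built there (D-F-A) is minor, so it is iii.
The scale of C major is C D E F G A B; D is degree 2, and the triad built there (D-F-A) is minor, so it is ii.

iii in Bb major; ii in C major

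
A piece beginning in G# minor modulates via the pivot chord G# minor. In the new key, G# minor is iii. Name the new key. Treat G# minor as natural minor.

The numeral iii denotes a minor triad on scale degree 3. With G# on degree 3, the tonic of the new key is E.
Degree 3 carries a minor triad in major keys, so the destination is E major.
Check: the diatonic triads of E major are E (I), F#m (ii), G#m (iii), A (IV), B (V), C#m (vi), D#dim (vii°) — G# minor is indeed iii.

E major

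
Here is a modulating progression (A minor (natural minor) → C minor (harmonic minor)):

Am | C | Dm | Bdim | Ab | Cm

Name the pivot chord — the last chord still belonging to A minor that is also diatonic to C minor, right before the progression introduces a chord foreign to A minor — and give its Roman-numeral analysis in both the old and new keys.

Bdim — ii° in A minor, vii° in C minor

Chords diatonic to A minor: Am, Bdim, C, Dm, Em, F, G.
Reading the progression, the first chord not in that set is Ab, so the modulation leaves A minor there.
The chord immediately before Ab is Bdim, which is diatonic to both keys: ii° in A minor and vii° in C minor.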